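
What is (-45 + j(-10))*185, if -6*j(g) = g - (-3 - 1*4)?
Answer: -16465/2 ≈ -8232.5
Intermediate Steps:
j(g) = -7/6 - g/6 (j(g) = -(g - (-3 - 1*4))/6 = -(g - (-3 - 4))/6 = -(g - 1*(-7))/6 = -(g + 7)/6 = -(7 + g)/6 = -7/6 - g/6)
(-45 + j(-10))*185 = (-45 + (-7/6 - ⅙*(-10)))*185 = (-45 + (-7/6 + 5/3))*185 = (-45 + ½)*185 = -89/2*185 = -16465/2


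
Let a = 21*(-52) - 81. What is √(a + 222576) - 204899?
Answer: -204899 + √221403 ≈ -2.0443e+5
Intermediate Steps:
a = -1173 (a = -1092 - 81 = -1173)
√(a + 222576) - 204899 = √(-1173 + 222576) - 204899 = √221403 - 204899 = -204899 + √221403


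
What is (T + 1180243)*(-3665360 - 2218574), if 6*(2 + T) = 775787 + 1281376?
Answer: -8961828701301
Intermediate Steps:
T = 685717/2 (T = -2 + (775787 + 1281376)/6 = -2 + (1/6)*2057163 = -2 + 685721/2 = 685717/2 ≈ 3.4286e+5)
(T + 1180243)*(-3665360 - 2218574) = (685717/2 + 1180243)*(-3665360 - 2218574) = (3046203/2)*(-5883934) = -8961828701301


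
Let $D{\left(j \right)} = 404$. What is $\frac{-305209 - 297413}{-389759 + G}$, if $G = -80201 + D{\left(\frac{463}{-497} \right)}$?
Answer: $\frac{301311}{234778} \approx 1.2834$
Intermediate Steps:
$G = -79797$ ($G = -80201 + 404 = -79797$)
$\frac{-305209 - 297413}{-389759 + G} = \frac{-305209 - 297413}{-389759 - 79797} = - \frac{602622}{-469556} = \left(-602622\right) \left(- \frac{1}{469556}\right) = \frac{301311}{234778}$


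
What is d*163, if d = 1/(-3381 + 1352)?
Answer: -163/2029 ≈ -0.080335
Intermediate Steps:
d = -1/2029 (d = 1/(-2029) = -1/2029 ≈ -0.00049285)
d*163 = -1/2029*163 = -163/2029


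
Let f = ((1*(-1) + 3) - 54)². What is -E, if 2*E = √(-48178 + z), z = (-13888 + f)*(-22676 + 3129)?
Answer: -√218565470/2 ≈ -7392.0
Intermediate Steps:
f = 2704 (f = ((-1 + 3) - 54)² = (2 - 54)² = (-52)² = 2704)
z = 218613648 (z = (-13888 + 2704)*(-22676 + 3129) = -11184*(-19547) = 218613648)
E = √218565470/2 (E = √(-48178 + 218613648)/2 = √218565470/2 ≈ 7392.0)
-E = -√218565470/2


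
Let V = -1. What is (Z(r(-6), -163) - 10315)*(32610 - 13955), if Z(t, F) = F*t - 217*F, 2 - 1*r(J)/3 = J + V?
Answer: 385319025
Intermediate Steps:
r(J) = 9 - 3*J (r(J) = 6 - 3*(J - 1) = 6 - 3*(-1 + J) = 6 + (3 - 3*J) = 9 - 3*J)
Z(t, F) = -217*F + F*t
(Z(r(-6), -163) - 10315)*(32610 - 13955) = (-163*(-217 + (9 - 3*(-6))) - 10315)*(32610 - 13955) = (-163*(-217 + (9 + 18)) - 10315)*18655 = (-163*(-217 + 27) - 10315)*18655 = (-163*(-190) - 10315)*18655 = (30970 - 10315)*18655 = 20655*18655 = 385319025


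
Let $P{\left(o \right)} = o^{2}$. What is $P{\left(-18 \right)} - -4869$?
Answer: $5193$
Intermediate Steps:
$P{\left(-18 \right)} - -4869 = \left(-18\right)^{2} - -4869 = 324 + 4869 = 5193$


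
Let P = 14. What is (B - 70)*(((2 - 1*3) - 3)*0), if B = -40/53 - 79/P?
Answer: 0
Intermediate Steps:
B = -4747/742 (B = -40/53 - 79/14 = -4747/742 ≈ -6.3976)
(B - 70)*(((2 - 1*3) - 3)*0) = (-4747/742 - 70)*(((2 - 1*3) - 3)*0) = -56687*((2 - 3) - 3)*0/742 = -56687*(-1 - 3)*0/742 = -(-113374)*0/371 = -56687/742*0 = 0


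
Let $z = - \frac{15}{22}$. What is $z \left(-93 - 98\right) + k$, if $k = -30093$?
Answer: $- \frac{659181}{22} \approx -29963.0$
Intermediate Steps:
$z = - \frac{15}{22}$ ($z = \left(-15\right) \frac{1}{22} = - \frac{15}{22} \approx -0.68182$)
$z \left(-93 - 98\right) + k = - \frac{15 \left(-93 - 98\right)}{22} - 30093 = \left(- \frac{15}{22}\right) \left(-191\right) - 30093 = \frac{2865}{22} - 30093 = - \frac{659181}{22}$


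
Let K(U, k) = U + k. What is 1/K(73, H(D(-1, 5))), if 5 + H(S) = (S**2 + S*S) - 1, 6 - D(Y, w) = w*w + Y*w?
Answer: 1/459 ≈ 0.0021787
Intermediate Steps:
D(Y, w) = 6 - w**2 - Y*w (D(Y, w) = 6 - (w*w + Y*w) = 6 - (w**2 + Y*w) = 6 + (-w**2 - Y*w) = 6 - w**2 - Y*w)
H(S) = -6 + 2*S**2 (H(S) = -5 + ((S**2 + S*S) - 1) = -5 + ((S**2 + S**2) - 1) = -5 + (2*S**2 - 1) = -5 + (-1 + 2*S**2) = -6 + 2*S**2)
1/K(73, H(D(-1, 5))) = 1/(73 + (-6 + 2*(6 - 1*5**2 - 1*(-1)*5)**2)) = 1/(73 + (-6 + 2*(6 - 1*25 + 5)**2)) = 1/(73 + (-6 + 2*(6 - 25 + 5)**2)) = 1/(73 + (-6 + 2*(-14)**2)) = 1/(73 + (-6 + 2*196)) = 1/(73 + (-6 + 392)) = 1/(73 + 386) = 1/459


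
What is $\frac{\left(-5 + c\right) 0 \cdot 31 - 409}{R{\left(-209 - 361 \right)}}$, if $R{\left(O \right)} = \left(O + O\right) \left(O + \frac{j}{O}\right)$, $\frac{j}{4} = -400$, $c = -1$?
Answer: $- \frac{409}{646600} \approx -0.00063254$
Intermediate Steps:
$j = -1600$ ($j = 4 \left(-400\right) = -1600$)
$R{\left(O \right)} = 2 O \left(O - \frac{1600}{O}\right)$ ($R{\left(O \right)} = \left(O + O\right) \left(O - \frac{1600}{O}\right) = 2 O \left(O - \frac{1600}{O}\right)$)
$\frac{\left(-5 + c\right) 0 \cdot 31 - 409}{R{\left(-209 - 361 \right)}} = \frac{\left(-5 - 1\right) 0 \cdot 31 - 409}{-3200 + 2 \left(-209 - 361\right)^{2}} = \frac{\left(-6\right) 0 \cdot 31 - 409}{-3200 + 2 \left(-570\right)^{2}} = \frac{0 \cdot 31 - 409}{-3200 + 2 \cdot 324900} = \frac{0 - 409}{-3200 + 649800} = - \frac{409}{646600}$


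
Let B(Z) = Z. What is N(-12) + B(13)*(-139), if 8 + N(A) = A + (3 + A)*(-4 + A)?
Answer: -1683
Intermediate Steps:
N(A) = -8 + A + (-4 + A)*(3 + A) (N(A) = -8 + (A + (3 + A)*(-4 + A)) = -8 + (A + (-4 + A)*(3 + A)) = -8 + A + (-4 + A)*(3 + A))
N(-12) + B(13)*(-139) = (-20 + (-12)**2) + 13*(-139) = (-20 + 144) - 1807 = 124 - 1807 = -1683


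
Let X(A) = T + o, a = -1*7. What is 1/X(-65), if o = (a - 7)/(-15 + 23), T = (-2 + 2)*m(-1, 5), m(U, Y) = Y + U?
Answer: -4/7 ≈ -0.57143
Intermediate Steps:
m(U, Y) = U + Y
a = -7
T = 0 (T = (-2 + 2)*(-1 + 5) = 0*4 = 0)
o = -7/4 (o = (-7 - 7)/(-15 + 23) = -14/8 = -14*⅛ = -7/4 ≈ -1.7500)
X(A) = -7/4 (X(A) = 0 - 7/4 = -7/4)
1/X(-65) = 1/(-7/4) = -4/7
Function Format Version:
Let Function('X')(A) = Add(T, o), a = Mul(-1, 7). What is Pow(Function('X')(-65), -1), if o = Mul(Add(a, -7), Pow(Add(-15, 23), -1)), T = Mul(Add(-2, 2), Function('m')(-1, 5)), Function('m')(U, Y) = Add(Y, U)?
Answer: Rational(-4, 7) ≈ -0.57143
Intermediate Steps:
Function('m')(U, Y) = Add(U, Y)
a = -7
T = 0 (T = Mul(Add(-2, 2), Add(-1, 5)) = Mul(0, 4) = 0)
o = Rational(-7, 4) (o = Mul(Add(-7, -7), Pow(Add(-15, 23), -1)) = Mul(-14, Pow(8, -1)) = Mul(-14, Rational(1, 8)) = Rational(-7, 4) ≈ -1.7500)
Function('X')(A) = Rational(-7, 4) (Function('X')(A) = Add(0, Rational(-7, 4)) = Rational(-7, 4))
Pow(Function('X')(-65), -1) = Pow(Rational(-7, 4), -1) = Rational(-4, 7)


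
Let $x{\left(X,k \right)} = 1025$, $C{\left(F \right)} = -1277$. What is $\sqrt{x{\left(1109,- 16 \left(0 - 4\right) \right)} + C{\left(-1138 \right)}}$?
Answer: $6 i \sqrt{7} \approx 15.875 i$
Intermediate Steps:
$\sqrt{x{\left(1109,- 16 \left(0 - 4\right) \right)} + C{\left(-1138 \right)}} = \sqrt{1025 - 1277} = \sqrt{-252} = 6 i \sqrt{7}$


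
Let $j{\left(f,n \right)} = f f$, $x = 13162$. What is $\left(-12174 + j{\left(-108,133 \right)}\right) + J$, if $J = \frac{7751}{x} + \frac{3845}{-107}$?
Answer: $- \frac{768028873}{1408334} \approx -545.35$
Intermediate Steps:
$j{\left(f,n \right)} = f^{2}$
$J = - \frac{49778533}{1408334}$ ($J = \frac{7751}{13162} + \frac{3845}{-107} = 7751 \cdot \frac{1}{13162} + 3845 \left(- \frac{1}{107}\right) = \frac{7751}{13162} - \frac{3845}{107} = - \frac{49778533}{1408334} \approx -35.346$)
$\left(-12174 + j{\left(-108,133 \right)}\right) + J = \left(-12174 + \left(-108\right)^{2}\right) - \frac{49778533}{1408334} = \left(-12174 + 11664\right) - \frac{49778533}{1408334} = -510 - \frac{49778533}{1408334} = - \frac{768028873}{1408334}$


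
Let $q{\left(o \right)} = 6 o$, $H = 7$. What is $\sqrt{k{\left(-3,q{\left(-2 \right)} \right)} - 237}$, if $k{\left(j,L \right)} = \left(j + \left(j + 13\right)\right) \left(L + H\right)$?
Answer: $4 i \sqrt{17} \approx 16.492 i$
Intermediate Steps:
$k{\left(j,L \right)} = \left(7 + L\right) \left(13 + 2 j\right)$ ($k{\left(j,L \right)} = \left(j + \left(j + 13\right)\right) \left(L + 7\right) = \left(j + \left(13 + j\right)\right) \left(7 + L\right) = \left(13 + 2 j\right) \left(7 + L\right) = \left(7 + L\right) \left(13 + 2 j\right)$)
$\sqrt{k{\left(-3,q{\left(-2 \right)} \right)} - 237} = \sqrt{\left(91 + 13 \cdot 6 \left(-2\right) + 14 \left(-3\right) + 2 \cdot 6 \left(-2\right) \left(-3\right)\right) - 237} = \sqrt{\left(91 + 13 \left(-12\right) - 42 + 2 \left(-12\right) \left(-3\right)\right) - 237} = \sqrt{\left(91 - 156 - 42 + 72\right) - 237} = \sqrt{-35 - 237} = \sqrt{-272} = 4 i \sqrt{17}$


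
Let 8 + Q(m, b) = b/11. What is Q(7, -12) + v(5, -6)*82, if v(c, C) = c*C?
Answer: -27160/11 ≈ -2469.1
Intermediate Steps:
v(c, C) = C*c
Q(m, b) = -8 + b/11
Q(7, -12) + v(5, -6)*82 = (-8 + (1/11)*(-12)) - 6*5*82 = (-8 - 12/11) - 30*82 = -100/11 - 2460 = -27160/11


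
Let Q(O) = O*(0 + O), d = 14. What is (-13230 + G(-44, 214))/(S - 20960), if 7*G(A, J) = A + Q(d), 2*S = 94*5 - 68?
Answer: 92458/145313 ≈ 0.63627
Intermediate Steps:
S = 201 (S = (94*5 - 68)/2 = (470 - 68)/2 = (1/2)*402 = 201)
Q(O) = O**2 (Q(O) = O*O = O**2)
G(A, J) = 28 + A/7 (G(A, J) = (A + 14**2)/7 = (A + 196)/7 = (196 + A)/7 = 28 + A/7)
(-13230 + G(-44, 214))/(S - 20960) = (-13230 + (28 + (1/7)*(-44)))/(201 - 20960) = (-13230 + (28 - 44/7))/(-20759) = (-13230 + 152/7)*(-1/20759) = -92458/7*(-1/20759) = 92458/145313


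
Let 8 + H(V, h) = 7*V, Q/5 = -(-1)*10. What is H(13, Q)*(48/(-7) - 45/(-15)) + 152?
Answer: -1177/7 ≈ -168.14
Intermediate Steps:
Q = 50 (Q = 5*(-(-1)*10) = 5*(-1*(-10)) = 5*10 = 50)
H(V, h) = -8 + 7*V
H(13, Q)*(48/(-7) - 45/(-15)) + 152 = (-8 + 7*13)*(48/(-7) - 45/(-15)) + 152 = (-8 + 91)*(48*(-1/7) - 45*(-1/15)) + 152 = 83*(-48/7 + 3) + 152 = 83*(-27/7) + 152 = -2241/7 + 152 = -1177/7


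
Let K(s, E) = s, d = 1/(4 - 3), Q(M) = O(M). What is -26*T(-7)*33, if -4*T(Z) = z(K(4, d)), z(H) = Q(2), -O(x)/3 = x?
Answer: -1287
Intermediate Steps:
O(x) = -3*x
Q(M) = -3*M
d = 1 (d = 1/1 = 1)
z(H) = -6 (z(H) = -3*2 = -6)
T(Z) = 3/2 (T(Z) = -¼*(-6) = 3/2)
-26*T(-7)*33 = -26*3/2*33 = -39*33 = -1287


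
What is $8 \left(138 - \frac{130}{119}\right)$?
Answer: $\frac{130336}{119} \approx 1095.3$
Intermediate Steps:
$8 \left(138 - \frac{130}{119}\right) = 8 \cdot \frac{16292}{119} = \frac{130336}{119}$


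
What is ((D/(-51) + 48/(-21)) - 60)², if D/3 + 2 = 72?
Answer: 62441604/14161 ≈ 4409.4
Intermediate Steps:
D = 210 (D = -6 + 3*72 = -6 + 216 = 210)
((D/(-51) + 48/(-21)) - 60)² = ((210/(-51) + 48/(-21)) - 60)² = ((210*(-1/51) + 48*(-1/21)) - 60)² = ((-70/17 - 16/7) - 60)² = (-762/119 - 60)² = (-7902/119)² = 62441604/14161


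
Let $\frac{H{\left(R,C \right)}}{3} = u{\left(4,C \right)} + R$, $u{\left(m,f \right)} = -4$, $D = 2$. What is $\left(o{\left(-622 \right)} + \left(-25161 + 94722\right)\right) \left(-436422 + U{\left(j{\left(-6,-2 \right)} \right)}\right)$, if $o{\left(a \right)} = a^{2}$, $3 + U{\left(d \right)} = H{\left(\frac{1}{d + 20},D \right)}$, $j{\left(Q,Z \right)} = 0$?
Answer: $- \frac{796837671993}{4} \approx -1.9921 \cdot 10^{11}$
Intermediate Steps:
$H{\left(R,C \right)} = -12 + 3 R$ ($H{\left(R,C \right)} = 3 \left(-4 + R\right) = -12 + 3 R$)
$U{\left(d \right)} = -15 + \frac{3}{20 + d}$ ($U{\left(d \right)} = -3 - \left(12 - \frac{3}{d + 20}\right) = -3 - \left(12 - \frac{3}{20 + d}\right) = -15 + \frac{3}{20 + d}$)
$\left(o{\left(-622 \right)} + \left(-25161 + 94722\right)\right) \left(-436422 + U{\left(j{\left(-6,-2 \right)} \right)}\right) = \left(\left(-622\right)^{2} + \left(-25161 + 94722\right)\right) \left(-436422 + \frac{3 \left(-99 - 0\right)}{20 + 0}\right) = \left(386884 + 69561\right) \left(-436422 + \frac{3 \left(-99 + 0\right)}{20}\right) = 456445 \left(-436422 + 3 \cdot \frac{1}{20} \left(-99\right)\right) = 456445 \left(-436422 - \frac{297}{20}\right) = 456445 \left(- \frac{8728737}{20}\right) = - \frac{796837671993}{4}$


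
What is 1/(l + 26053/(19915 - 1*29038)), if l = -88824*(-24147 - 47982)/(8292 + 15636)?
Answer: 9095631/2435353665926 ≈ 3.7348e-6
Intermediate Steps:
l = 266949429/997 (l = -88824/(23928/(-72129)) = -88824/(23928*(-1/72129)) = -88824/(-7976/24043) = -88824*(-24043/7976) = 266949429/997 ≈ 2.6775e+5)
1/(l + 26053/(19915 - 1*29038)) = 1/(266949429/997 + 26053/(19915 - 1*29038)) = 1/(266949429/997 + 26053/(19915 - 29038)) = 1/(266949429/997 + 26053/(-9123)) = 1/(266949429/997 + 26053*(-1/9123)) = 1/(266949429/997 - 26053/9123) = 1/(2435353665926/9095631) = 9095631/2435353665926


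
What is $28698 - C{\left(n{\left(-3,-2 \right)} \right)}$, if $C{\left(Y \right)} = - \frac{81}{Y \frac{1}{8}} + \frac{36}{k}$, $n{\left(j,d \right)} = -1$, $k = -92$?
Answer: $\frac{645159}{23} \approx 28050.0$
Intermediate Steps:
$C{\left(Y \right)} = - \frac{9}{23} - \frac{648}{Y}$ ($C{\left(Y \right)} = - \frac{81}{Y \frac{1}{8}} + \frac{36}{-92} = - \frac{81}{Y \frac{1}{8}} + 36 \left(- \frac{1}{92}\right) = - \frac{81}{\frac{1}{8} Y} - \frac{9}{23} = - 81 \frac{8}{Y} - \frac{9}{23} = - \frac{648}{Y} - \frac{9}{23} = - \frac{9}{23} - \frac{648}{Y}$)
$28698 - C{\left(n{\left(-3,-2 \right)} \right)} = 28698 - \left(- \frac{9}{23} - \frac{648}{-1}\right) = 28698 - \left(- \frac{9}{23} - -648\right) = 28698 - \left(- \frac{9}{23} + 648\right) = 28698 - \frac{14895}{23} = \frac{645159}{23}$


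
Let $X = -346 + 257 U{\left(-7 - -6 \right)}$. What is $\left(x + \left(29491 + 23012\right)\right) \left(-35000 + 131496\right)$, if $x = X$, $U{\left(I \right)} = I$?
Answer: $5008142400$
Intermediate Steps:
$X = -603$ ($X = -346 + 257 \left(-7 - -6\right) = -346 + 257 \left(-7 + 6\right) = -346 + 257 \left(-1\right) = -346 - 257 = -603$)
$x = -603$
$\left(x + \left(29491 + 23012\right)\right) \left(-35000 + 131496\right) = \left(-603 + \left(29491 + 23012\right)\right) \left(-35000 + 131496\right) = \left(-603 + 52503\right) 96496 = 51900 \cdot 96496 = 5008142400$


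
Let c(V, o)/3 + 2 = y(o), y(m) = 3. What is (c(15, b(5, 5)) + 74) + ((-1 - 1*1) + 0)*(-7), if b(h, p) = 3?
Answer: 91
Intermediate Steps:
c(V, o) = 3 (c(V, o) = -6 + 3*3 = -6 + 9 = 3)
(c(15, b(5, 5)) + 74) + ((-1 - 1*1) + 0)*(-7) = (3 + 74) + ((-1 - 1*1) + 0)*(-7) = 77 + ((-1 - 1) + 0)*(-7) = 77 + (-2 + 0)*(-7) = 77 - 2*(-7) = 77 + 14 = 91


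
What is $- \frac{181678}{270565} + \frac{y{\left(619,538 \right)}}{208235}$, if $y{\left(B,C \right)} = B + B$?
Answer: $- \frac{7499351772}{11268220555} \approx -0.66553$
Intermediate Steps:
$y{\left(B,C \right)} = 2 B$
$- \frac{181678}{270565} + \frac{y{\left(619,538 \right)}}{208235} = - \frac{181678}{270565} + \frac{2 \cdot 619}{208235} = \left(-181678\right) \frac{1}{270565} + 1238 \cdot \frac{1}{208235} = - \frac{181678}{270565} + \frac{1238}{208235} = - \frac{7499351772}{11268220555}$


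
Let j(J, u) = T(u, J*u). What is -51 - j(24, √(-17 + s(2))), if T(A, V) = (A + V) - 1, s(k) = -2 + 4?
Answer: -50 - 25*I*√15 ≈ -50.0 - 96.825*I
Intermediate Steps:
s(k) = 2
T(A, V) = -1 + A + V
j(J, u) = -1 + u + J*u
-51 - j(24, √(-17 + s(2))) = -51 - (-1 + √(-17 + 2) + 24*√(-17 + 2)) = -51 - (-1 + √(-15) + 24*√(-15)) = -51 - (-1 + I*√15 + 24*(I*√15)) = -51 - (-1 + I*√15 + 24*I*√15) = -51 - (-1 + 25*I*√15) = -51 + (1 - 25*I*√15) = -50 - 25*I*√15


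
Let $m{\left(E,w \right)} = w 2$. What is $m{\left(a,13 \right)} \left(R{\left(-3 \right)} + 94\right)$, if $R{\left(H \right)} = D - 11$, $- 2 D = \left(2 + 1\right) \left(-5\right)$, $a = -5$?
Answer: $2353$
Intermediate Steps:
$D = \frac{15}{2}$ ($D = - \frac{\left(2 + 1\right) \left(-5\right)}{2} = - \frac{3 \left(-5\right)}{2} = \left(- \frac{1}{2}\right) \left(-15\right) = \frac{15}{2} \approx 7.5$)
$m{\left(E,w \right)} = 2 w$
$R{\left(H \right)} = - \frac{7}{2}$ ($R{\left(H \right)} = \frac{15}{2} - 11 = - \frac{7}{2}$)
$m{\left(a,13 \right)} \left(R{\left(-3 \right)} + 94\right) = 2 \cdot 13 \left(- \frac{7}{2} + 94\right) = 26 \cdot \frac{181}{2} = 2353$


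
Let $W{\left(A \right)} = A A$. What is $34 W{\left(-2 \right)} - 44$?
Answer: $92$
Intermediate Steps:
$W{\left(A \right)} = A^{2}$
$34 W{\left(-2 \right)} - 44 = 34 \left(-2\right)^{2} - 44 = 34 \cdot 4 - 44 = 136 - 44 = 92$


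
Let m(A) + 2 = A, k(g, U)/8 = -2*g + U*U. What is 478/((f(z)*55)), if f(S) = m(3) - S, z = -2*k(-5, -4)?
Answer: 478/22935 ≈ 0.020842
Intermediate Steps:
k(g, U) = -16*g + 8*U**2 (k(g, U) = 8*(-2*g + U*U) = 8*(-2*g + U**2) = 8*(U**2 - 2*g) = -16*g + 8*U**2)
m(A) = -2 + A
z = -416 (z = -2*(-16*(-5) + 8*(-4)**2) = -2*(80 + 8*16) = -2*(80 + 128) = -2*208 = -416)
f(S) = 1 - S (f(S) = (-2 + 3) - S = 1 - S)
478/((f(z)*55)) = 478/(((1 - 1*(-416))*55)) = 478/(((1 + 416)*55)) = 478/((417*55)) = 478/22935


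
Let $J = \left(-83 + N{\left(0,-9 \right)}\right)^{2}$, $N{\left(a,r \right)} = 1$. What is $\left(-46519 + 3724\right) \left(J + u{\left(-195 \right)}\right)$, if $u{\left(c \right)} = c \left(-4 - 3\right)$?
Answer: $-346168755$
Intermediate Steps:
$u{\left(c \right)} = - 7 c$ ($u{\left(c \right)} = c \left(-7\right) = - 7 c$)
$J = 6724$ ($J = \left(-83 + 1\right)^{2} = \left(-82\right)^{2} = 6724$)
$\left(-46519 + 3724\right) \left(J + u{\left(-195 \right)}\right) = \left(-46519 + 3724\right) \left(6724 - -1365\right) = - 42795 \left(6724 + 1365\right) = \left(-42795\right) 8089 = -346168755$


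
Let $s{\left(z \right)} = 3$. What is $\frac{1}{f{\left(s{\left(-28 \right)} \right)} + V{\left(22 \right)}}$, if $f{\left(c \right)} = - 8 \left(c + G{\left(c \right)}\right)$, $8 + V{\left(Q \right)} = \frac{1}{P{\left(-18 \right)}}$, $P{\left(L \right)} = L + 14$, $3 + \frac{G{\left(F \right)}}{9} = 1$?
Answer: $\frac{4}{447} \approx 0.0089485$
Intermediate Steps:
$G{\left(F \right)} = -18$ ($G{\left(F \right)} = -27 + 9 \cdot 1 = -27 + 9 = -18$)
$P{\left(L \right)} = 14 + L$
$V{\left(Q \right)} = - \frac{33}{4}$ ($V{\left(Q \right)} = -8 + \frac{1}{14 - 18} = -8 + \frac{1}{-4} = -8 - \frac{1}{4} = - \frac{33}{4}$)
$f{\left(c \right)} = 144 - 8 c$ ($f{\left(c \right)} = - 8 \left(c - 18\right) = - 8 \left(-18 + c\right) = 144 - 8 c$)
$\frac{1}{f{\left(s{\left(-28 \right)} \right)} + V{\left(22 \right)}} = \frac{1}{\left(144 - 24\right) - \frac{33}{4}} = \frac{1}{120 - \frac{33}{4}} = \frac{1}{\frac{447}{4}} = \frac{4}{447}$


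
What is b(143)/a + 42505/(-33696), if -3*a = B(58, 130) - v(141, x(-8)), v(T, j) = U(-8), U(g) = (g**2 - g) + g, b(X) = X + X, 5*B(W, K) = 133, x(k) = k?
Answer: 12418855/572832 ≈ 21.680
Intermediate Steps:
B(W, K) = 133/5 (B(W, K) = (1/5)*133 = 133/5)
b(X) = 2*X
U(g) = g**2
v(T, j) = 64 (v(T, j) = (-8)**2 = 64)
a = 187/15 (a = -(133/5 - 1*64)/3 = -(133/5 - 64)/3 = -1/3*(-187/5) = 187/15 ≈ 12.467)
b(143)/a + 42505/(-33696) = (2*143)/(187/15) + 42505/(-33696) = 286*(15/187) + 42505*(-1/33696) = 390/17 - 42505/33696 = 12418855/572832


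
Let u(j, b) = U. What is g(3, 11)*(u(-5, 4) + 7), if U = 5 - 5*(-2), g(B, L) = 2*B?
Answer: 132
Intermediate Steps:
U = 15 (U = 5 + 10 = 15)
u(j, b) = 15
g(3, 11)*(u(-5, 4) + 7) = (2*3)*(15 + 7) = 6*22 = 132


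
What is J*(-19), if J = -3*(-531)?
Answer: -30267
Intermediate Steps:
J = 1593
J*(-19) = 1593*(-19) = -30267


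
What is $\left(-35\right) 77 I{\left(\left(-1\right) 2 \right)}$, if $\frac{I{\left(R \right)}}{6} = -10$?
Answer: $161700$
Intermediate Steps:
$I{\left(R \right)} = -60$ ($I{\left(R \right)} = 6 \left(-10\right) = -60$)
$\left(-35\right) 77 I{\left(\left(-1\right) 2 \right)} = \left(-35\right) 77 \left(-60\right) = \left(-2695\right) \left(-60\right) = 161700$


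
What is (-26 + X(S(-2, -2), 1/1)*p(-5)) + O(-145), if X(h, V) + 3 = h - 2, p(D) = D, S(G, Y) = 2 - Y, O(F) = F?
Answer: -166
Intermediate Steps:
X(h, V) = -5 + h (X(h, V) = -3 + (h - 2) = -3 + (-2 + h) = -5 + h)
(-26 + X(S(-2, -2), 1/1)*p(-5)) + O(-145) = (-26 + (-5 + (2 - 1*(-2)))*(-5)) - 145 = (-26 + (-5 + (2 + 2))*(-5)) - 145 = (-26 + (-5 + 4)*(-5)) - 145 = (-26 - 1*(-5)) - 145 = (-26 + 5) - 145 = -21 - 145 = -166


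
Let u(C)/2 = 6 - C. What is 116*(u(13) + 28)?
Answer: 1624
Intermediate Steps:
u(C) = 12 - 2*C (u(C) = 2*(6 - C) = 12 - 2*C)
116*(u(13) + 28) = 116*((12 - 2*13) + 28) = 116*((12 - 26) + 28) = 116*(-14 + 28) = 116*14 = 1624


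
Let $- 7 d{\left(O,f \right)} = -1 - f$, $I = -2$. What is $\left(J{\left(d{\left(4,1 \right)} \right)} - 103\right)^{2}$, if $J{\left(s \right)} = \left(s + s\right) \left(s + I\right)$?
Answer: $\frac{25959025}{2401} \approx 10812.0$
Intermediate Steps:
$d{\left(O,f \right)} = \frac{1}{7} + \frac{f}{7}$ ($d{\left(O,f \right)} = - \frac{-1 - f}{7} = \frac{1}{7} + \frac{f}{7}$)
$J{\left(s \right)} = 2 s \left(-2 + s\right)$ ($J{\left(s \right)} = \left(s + s\right) \left(s - 2\right) = 2 s \left(-2 + s\right)$)
$\left(J{\left(d{\left(4,1 \right)} \right)} - 103\right)^{2} = \left(2 \left(\frac{1}{7} + \frac{1}{7} \cdot 1\right) \left(-2 + \left(\frac{1}{7} + \frac{1}{7} \cdot 1\right)\right) - 103\right)^{2} = \left(2 \left(\frac{1}{7} + \frac{1}{7}\right) \left(-2 + \left(\frac{1}{7} + \frac{1}{7}\right)\right) - 103\right)^{2} = \left(2 \cdot \frac{2}{7} \left(-2 + \frac{2}{7}\right) - 103\right)^{2} = \left(2 \cdot \frac{2}{7} \left(- \frac{12}{7}\right) - 103\right)^{2} = \left(- \frac{48}{49} - 103\right)^{2} = \left(- \frac{5095}{49}\right)^{2} = \frac{25959025}{2401}$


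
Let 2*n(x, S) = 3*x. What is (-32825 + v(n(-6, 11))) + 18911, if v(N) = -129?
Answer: -14043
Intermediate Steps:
n(x, S) = 3*x/2 (n(x, S) = (3*x)/2 = 3*x/2)
(-32825 + v(n(-6, 11))) + 18911 = (-32825 - 129) + 18911 = -32954 + 18911 = -14043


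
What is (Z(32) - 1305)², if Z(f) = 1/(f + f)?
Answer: 6975423361/4096 ≈ 1.7030e+6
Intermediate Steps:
Z(f) = 1/(2*f)
(Z(32) - 1305)² = ((½)/32 - 1305)² = ((½)*(1/32) - 1305)² = (1/64 - 1305)² = (-83519/64)² = 6975423361/4096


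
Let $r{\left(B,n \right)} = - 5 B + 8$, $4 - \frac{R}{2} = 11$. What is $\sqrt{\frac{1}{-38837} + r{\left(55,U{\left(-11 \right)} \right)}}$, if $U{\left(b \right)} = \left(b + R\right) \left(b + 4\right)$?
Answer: $\frac{2 i \sqrt{100679873690}}{38837} \approx 16.34 i$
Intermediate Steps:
$R = -14$ ($R = 8 - 22 = -14$)
$U{\left(b \right)} = \left(-14 + b\right) \left(4 + b\right)$ ($U{\left(b \right)} = \left(b - 14\right) \left(b + 4\right) = \left(-14 + b\right) \left(4 + b\right)$)
$r{\left(B,n \right)} = 8 - 5 B$
$\sqrt{\frac{1}{-38837} + r{\left(55,U{\left(-11 \right)} \right)}} = \sqrt{\frac{1}{-38837} + \left(8 - 275\right)} = \sqrt{- \frac{1}{38837} + \left(8 - 275\right)} = \sqrt{- \frac{1}{38837} - 267} = \sqrt{- \frac{10369480}{38837}} = \frac{2 i \sqrt{100679873690}}{38837}$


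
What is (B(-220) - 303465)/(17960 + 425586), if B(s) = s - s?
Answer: -303465/443546 ≈ -0.68418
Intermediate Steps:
B(s) = 0
(B(-220) - 303465)/(17960 + 425586) = (0 - 303465)/(17960 + 425586) = -303465/443546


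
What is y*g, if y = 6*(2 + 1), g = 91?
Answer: 1638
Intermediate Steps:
y = 18 (y = 6*3 = 18)
y*g = 18*91 = 1638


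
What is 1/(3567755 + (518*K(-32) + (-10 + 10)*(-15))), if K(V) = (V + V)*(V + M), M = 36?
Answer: 1/3435147 ≈ 2.9111e-7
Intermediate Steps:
K(V) = 2*V*(36 + V) (K(V) = (V + V)*(V + 36) = (2*V)*(36 + V) = 2*V*(36 + V))
1/(3567755 + (518*K(-32) + (-10 + 10)*(-15))) = 1/(3567755 + (518*(2*(-32)*(36 - 32)) + (-10 + 10)*(-15))) = 1/(3567755 + (518*(2*(-32)*4) + 0*(-15))) = 1/(3567755 + (518*(-256) + 0)) = 1/(3567755 + (-132608 + 0)) = 1/(3567755 - 132608) = 1/3435147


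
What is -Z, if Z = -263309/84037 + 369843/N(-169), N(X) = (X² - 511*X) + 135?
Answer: -785479196/9668877035 ≈ -0.081238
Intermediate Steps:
N(X) = 135 + X² - 511*X
Z = 785479196/9668877035 (Z = -263309/84037 + 369843/(135 + (-169)² - 511*(-169)) = -263309*1/84037 + 369843/(135 + 28561 + 86359) = -263309/84037 + 369843/115055 = 785479196/9668877035 ≈ 0.081238)
-Z = -1*785479196/9668877035 = -785479196/9668877035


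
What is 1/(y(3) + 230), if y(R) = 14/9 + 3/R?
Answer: 9/2093 ≈ 0.0043001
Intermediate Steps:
y(R) = 14/9 + 3/R (y(R) = 14*(1/9) + 3/R = 14/9 + 3/R)
1/(y(3) + 230) = 1/((14/9 + 3/3) + 230) = 1/((14/9 + 3*(1/3)) + 230) = 1/((14/9 + 1) + 230) = 1/(23/9 + 230) = 1/(2093/9) = 9/2093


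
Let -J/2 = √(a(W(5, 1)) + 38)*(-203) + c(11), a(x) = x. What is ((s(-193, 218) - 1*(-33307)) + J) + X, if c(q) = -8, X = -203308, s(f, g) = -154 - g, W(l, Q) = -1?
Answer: -170357 + 406*√37 ≈ -1.6789e+5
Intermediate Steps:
J = 16 + 406*√37 (J = -2*(√(-1 + 38)*(-203) - 8) = -2*(√37*(-203) - 8) = -2*(-203*√37 - 8) = -2*(-8 - 203*√37) = 16 + 406*√37 ≈ 2485.6)
((s(-193, 218) - 1*(-33307)) + J) + X = (((-154 - 1*218) - 1*(-33307)) + (16 + 406*√37)) - 203308 = (((-154 - 218) + 33307) + (16 + 406*√37)) - 203308 = ((-372 + 33307) + (16 + 406*√37)) - 203308 = (32935 + (16 + 406*√37)) - 203308 = (32951 + 406*√37) - 203308 = -170357 + 406*√37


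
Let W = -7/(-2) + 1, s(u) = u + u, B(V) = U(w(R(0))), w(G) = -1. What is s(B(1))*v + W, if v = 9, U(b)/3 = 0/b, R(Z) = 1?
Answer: 9/2 ≈ 4.5000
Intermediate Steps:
U(b) = 0 (U(b) = 3*(0/b) = 3*0 = 0)
B(V) = 0
s(u) = 2*u
W = 9/2 (W = -7*(-½) + 1 = 7/2 + 1 = 9/2 ≈ 4.5000)
s(B(1))*v + W = (2*0)*9 + 9/2 = 0*9 + 9/2 = 0 + 9/2 = 9/2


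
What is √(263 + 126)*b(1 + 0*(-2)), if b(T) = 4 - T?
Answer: 3*√389 ≈ 59.169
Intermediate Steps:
√(263 + 126)*b(1 + 0*(-2)) = √(263 + 126)*(4 - (1 + 0*(-2))) = √389*(4 - (1 + 0)) = √389*(4 - 1*1) = √389*(4 - 1) = √389*3 = 3*√389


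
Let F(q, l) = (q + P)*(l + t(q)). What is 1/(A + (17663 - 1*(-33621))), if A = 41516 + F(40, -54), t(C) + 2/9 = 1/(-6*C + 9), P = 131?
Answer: 77/6431599 ≈ 1.1972e-5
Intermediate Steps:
t(C) = -2/9 + 1/(9 - 6*C) (t(C) = -2/9 + 1/(-6*C + 9) = -2/9 + 1/(9 - 6*C))
F(q, l) = (131 + q)*(l + (3 - 4*q)/(9*(-3 + 2*q))) (F(q, l) = (q + 131)*(l + (3 - 4*q)/(9*(-3 + 2*q))) = (131 + q)*(l + (3 - 4*q)/(9*(-3 + 2*q))))
A = 2482731/77 (A = 41516 + (393 - 524*40 - 1*40*(-3 + 4*40) + 9*(-54)*(-3 + 2*40)*(131 + 40))/(9*(-3 + 2*40)) = 41516 + (393 - 20960 - 1*40*(-3 + 160) + 9*(-54)*(-3 + 80)*171)/(9*(-3 + 80)) = 41516 + (⅑)*(393 - 20960 - 1*40*157 + 9*(-54)*77*171)/77 = 41516 + (⅑)*(1/77)*(393 - 20960 - 6280 - 6399162) = 41516 + (⅑)*(1/77)*(-6426009) = 41516 - 714001/77 = 2482731/77 ≈ 32243.)
1/(A + (17663 - 1*(-33621))) = 1/(2482731/77 + (17663 - 1*(-33621))) = 1/(2482731/77 + (17663 + 33621)) = 1/(2482731/77 + 51284) = 1/(6431599/77) = 77/6431599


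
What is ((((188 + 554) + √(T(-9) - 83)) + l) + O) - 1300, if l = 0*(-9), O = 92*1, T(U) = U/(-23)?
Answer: -466 + 10*I*√437/23 ≈ -466.0 + 9.0889*I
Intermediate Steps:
T(U) = -U/23 (T(U) = U*(-1/23) = -U/23)
O = 92
l = 0
((((188 + 554) + √(T(-9) - 83)) + l) + O) - 1300 = ((((188 + 554) + √(-1/23*(-9) - 83)) + 0) + 92) - 1300 = (((742 + √(9/23 - 83)) + 0) + 92) - 1300 = (((742 + √(-1900/23)) + 0) + 92) - 1300 = (((742 + 10*I*√437/23) + 0) + 92) - 1300 = ((742 + 10*I*√437/23) + 92) - 1300 = (834 + 10*I*√437/23) - 1300 = -466 + 10*I*√437/23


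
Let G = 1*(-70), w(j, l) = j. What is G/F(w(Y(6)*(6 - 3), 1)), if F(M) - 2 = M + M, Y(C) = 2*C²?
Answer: -5/31 ≈ -0.16129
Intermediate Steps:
F(M) = 2 + 2*M (F(M) = 2 + (M + M) = 2 + 2*M)
G = -70
G/F(w(Y(6)*(6 - 3), 1)) = -70/(2 + 2*((2*6²)*(6 - 3))) = -70/(2 + 2*((2*36)*3)) = -70/(2 + 2*(72*3)) = -70/(2 + 2*216) = -70/(2 + 432) = -70/434 = -70*1/434 = -5/31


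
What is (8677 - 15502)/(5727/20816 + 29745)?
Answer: -47356400/206392549 ≈ -0.22945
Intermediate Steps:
(8677 - 15502)/(5727/20816 + 29745) = -6825/(5727*(1/20816) + 29745) = -6825/(5727/20816 + 29745) = -6825/619177647/20816 = -6825*20816/619177647 = -47356400/206392549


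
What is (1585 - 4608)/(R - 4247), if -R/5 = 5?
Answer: 3023/4272 ≈ 0.70763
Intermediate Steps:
R = -25 (R = -5*5 = -25)
(1585 - 4608)/(R - 4247) = (1585 - 4608)/(-25 - 4247) = -3023/(-4272) = -3023*(-1/4272) = 3023/4272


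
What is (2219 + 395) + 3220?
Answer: 5834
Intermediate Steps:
(2219 + 395) + 3220 = 2614 + 3220 = 5834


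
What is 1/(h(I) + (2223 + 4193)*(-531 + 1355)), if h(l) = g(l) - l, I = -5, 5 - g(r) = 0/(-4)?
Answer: 1/5286794 ≈ 1.8915e-7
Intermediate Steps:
g(r) = 5 (g(r) = 5 - 0/(-4) = 5 - 0*(-1)/4 = 5 - 1*0 = 5 + 0 = 5)
h(l) = 5 - l
1/(h(I) + (2223 + 4193)*(-531 + 1355)) = 1/((5 - 1*(-5)) + (2223 + 4193)*(-531 + 1355)) = 1/((5 + 5) + 6416*824) = 1/(10 + 5286784) = 1/5286794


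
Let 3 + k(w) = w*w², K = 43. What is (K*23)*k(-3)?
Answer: -29670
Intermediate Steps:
k(w) = -3 + w³ (k(w) = -3 + w*w² = -3 + w³)
(K*23)*k(-3) = (43*23)*(-3 + (-3)³) = 989*(-3 - 27) = 989*(-30) = -29670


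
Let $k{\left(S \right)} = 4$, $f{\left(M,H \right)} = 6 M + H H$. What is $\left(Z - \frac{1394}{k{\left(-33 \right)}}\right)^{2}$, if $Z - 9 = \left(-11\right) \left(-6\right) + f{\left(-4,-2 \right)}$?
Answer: $\frac{344569}{4} \approx 86142.0$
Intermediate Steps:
$f{\left(M,H \right)} = H^{2} + 6 M$ ($f{\left(M,H \right)} = 6 M + H^{2} = H^{2} + 6 M$)
$Z = 55$ ($Z = 9 + \left(\left(-11\right) \left(-6\right) + \left(\left(-2\right)^{2} + 6 \left(-4\right)\right)\right) = 9 + \left(66 + \left(4 - 24\right)\right) = 9 + \left(66 - 20\right) = 9 + 46 = 55$)
$\left(Z - \frac{1394}{k{\left(-33 \right)}}\right)^{2} = \left(55 - \frac{1394}{4}\right)^{2} = \left(55 - 1394 \cdot \frac{1}{4}\right)^{2} = \left(55 - \frac{697}{2}\right)^{2} = \left(- \frac{587}{2}\right)^{2} = \frac{344569}{4}$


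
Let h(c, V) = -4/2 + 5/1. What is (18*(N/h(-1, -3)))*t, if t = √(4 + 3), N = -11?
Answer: -66*√7 ≈ -174.62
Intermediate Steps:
h(c, V) = 3 (h(c, V) = -4*½ + 5*1 = -2 + 5 = 3)
t = √7 ≈ 2.6458
(18*(N/h(-1, -3)))*t = (18*(-11/3))*√7 = -66*√7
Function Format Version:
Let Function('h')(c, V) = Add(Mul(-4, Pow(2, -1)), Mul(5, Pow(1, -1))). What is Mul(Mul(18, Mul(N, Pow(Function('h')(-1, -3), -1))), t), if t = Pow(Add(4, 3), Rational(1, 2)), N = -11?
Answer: Mul(-66, Pow(7, Rational(1, 2))) ≈ -174.62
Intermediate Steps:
Function('h')(c, V) = 3 (Function('h')(c, V) = Add(Mul(-4, Rational(1, 2)), Mul(5, 1)) = Add(-2, 5) = 3)
t = Pow(7, Rational(1, 2)) ≈ 2.6458
Mul(Mul(18, Mul(N, Pow(Function('h')(-1, -3), -1))), t) = Mul(Mul(18, Mul(-11, Pow(3, -1))), Pow(7, Rational(1, 2))) = Mul(Mul(18, Mul(-11, Rational(1, 3))), Pow(7, Rational(1, 2))) = Mul(Mul(18, Rational(-11, 3)), Pow(7, Rational(1, 2))) = Mul(-66, Pow(7, Rational(1, 2)))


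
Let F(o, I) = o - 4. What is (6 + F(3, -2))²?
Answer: 25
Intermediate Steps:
F(o, I) = -4 + o
(6 + F(3, -2))² = (6 + (-4 + 3))² = (6 - 1)² = 5² = 25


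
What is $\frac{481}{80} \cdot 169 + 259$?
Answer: $\frac{102009}{80} \approx 1275.1$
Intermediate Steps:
$\frac{481}{80} \cdot 169 + 259 = \frac{81289}{80} + 259 = \frac{102009}{80}$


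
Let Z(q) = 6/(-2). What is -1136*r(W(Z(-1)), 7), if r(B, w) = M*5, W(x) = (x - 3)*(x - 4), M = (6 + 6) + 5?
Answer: -96560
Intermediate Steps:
M = 17 (M = 12 + 5 = 17)
Z(q) = -3 (Z(q) = 6*(-1/2) = -3)
W(x) = (-4 + x)*(-3 + x) (W(x) = (-3 + x)*(-4 + x) = (-4 + x)*(-3 + x))
r(B, w) = 85 (r(B, w) = 17*5 = 85)
-1136*r(W(Z(-1)), 7) = -1136*85 = -96560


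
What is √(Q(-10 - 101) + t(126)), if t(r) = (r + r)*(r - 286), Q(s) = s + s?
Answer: I*√40542 ≈ 201.35*I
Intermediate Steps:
Q(s) = 2*s
t(r) = 2*r*(-286 + r) (t(r) = (2*r)*(-286 + r) = 2*r*(-286 + r))
√(Q(-10 - 101) + t(126)) = √(2*(-10 - 101) + 2*126*(-286 + 126)) = √(2*(-111) + 2*126*(-160)) = √(-222 - 40320) = √(-40542) = I*√40542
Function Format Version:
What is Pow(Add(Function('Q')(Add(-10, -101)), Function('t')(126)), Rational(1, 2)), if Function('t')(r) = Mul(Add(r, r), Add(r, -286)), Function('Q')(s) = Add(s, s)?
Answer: Mul(I, Pow(40542, Rational(1, 2))) ≈ Mul(201.35, I)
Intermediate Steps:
Function('Q')(s) = Mul(2, s)
Function('t')(r) = Mul(2, r, Add(-286, r)) (Function('t')(r) = Mul(Mul(2, r), Add(-286, r)) = Mul(2, r, Add(-286, r)))
Pow(Add(Function('Q')(Add(-10, -101)), Function('t')(126)), Rational(1, 2)) = Pow(Add(Mul(2, Add(-10, -101)), Mul(2, 126, Add(-286, 126))), Rational(1, 2)) = Pow(Add(Mul(2, -111), Mul(2, 126, -160)), Rational(1, 2)) = Pow(Add(-222, -40320), Rational(1, 2)) = Pow(-40542, Rational(1, 2)) = Mul(I, Pow(40542, Rational(1, 2)))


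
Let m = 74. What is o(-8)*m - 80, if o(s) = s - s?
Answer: -80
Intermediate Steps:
o(s) = 0
o(-8)*m - 80 = 0*74 - 80 = 0 - 80 = -80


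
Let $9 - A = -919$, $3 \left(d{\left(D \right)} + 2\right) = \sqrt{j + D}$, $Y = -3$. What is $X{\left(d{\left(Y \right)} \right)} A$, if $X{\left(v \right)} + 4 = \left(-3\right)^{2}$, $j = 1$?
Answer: $4640$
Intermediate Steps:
$d{\left(D \right)} = -2 + \frac{\sqrt{1 + D}}{3}$
$X{\left(v \right)} = 5$ ($X{\left(v \right)} = -4 + \left(-3\right)^{2} = -4 + 9 = 5$)
$A = 928$ ($A = 9 - -919 = 9 + 919 = 928$)
$X{\left(d{\left(Y \right)} \right)} A = 5 \cdot 928 = 4640$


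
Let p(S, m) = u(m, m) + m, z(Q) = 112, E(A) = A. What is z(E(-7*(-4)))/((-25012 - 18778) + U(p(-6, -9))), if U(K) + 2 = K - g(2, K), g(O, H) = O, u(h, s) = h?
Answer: -28/10953 ≈ -0.0025564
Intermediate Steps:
p(S, m) = 2*m (p(S, m) = m + m = 2*m)
U(K) = -4 + K (U(K) = -2 + (K - 1*2) = -2 + (K - 2) = -2 + (-2 + K) = -4 + K)
z(E(-7*(-4)))/((-25012 - 18778) + U(p(-6, -9))) = 112/((-25012 - 18778) + (-4 + 2*(-9))) = 112/(-43790 + (-4 - 18)) = 112/(-43790 - 22) = 112/(-43812) = 112*(-1/43812) = -28/10953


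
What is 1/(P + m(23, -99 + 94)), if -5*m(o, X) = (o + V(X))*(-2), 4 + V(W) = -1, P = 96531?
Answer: 5/482691 ≈ 1.0359e-5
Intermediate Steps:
V(W) = -5 (V(W) = -4 - 1 = -5)
m(o, X) = -2 + 2*o/5 (m(o, X) = -(o - 5)*(-2)/5 = -(-5 + o)*(-2)/5 = -(10 - 2*o)/5 = -2 + 2*o/5)
1/(P + m(23, -99 + 94)) = 1/(96531 + (-2 + (2/5)*23)) = 1/(96531 + (-2 + 46/5)) = 1/(96531 + 36/5) = 1/(482691/5) = 5/482691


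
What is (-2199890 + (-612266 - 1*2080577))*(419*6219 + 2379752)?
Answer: -24392783977029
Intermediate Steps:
(-2199890 + (-612266 - 1*2080577))*(419*6219 + 2379752) = (-2199890 + (-612266 - 2080577))*(2605761 + 2379752) = (-2199890 - 2692843)*4985513 = -4892733*4985513 = -24392783977029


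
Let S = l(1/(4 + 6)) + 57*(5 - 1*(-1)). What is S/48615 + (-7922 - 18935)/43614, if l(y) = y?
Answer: -1075610588/1766912175 ≈ -0.60875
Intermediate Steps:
S = 3421/10 (S = 1/(4 + 6) + 57*(5 - 1*(-1)) = 1/10 + 57*(5 + 1) = 1/10 + 57*6 = 1/10 + 342 = 3421/10 ≈ 342.10)
S/48615 + (-7922 - 18935)/43614 = (3421/10)/48615 + (-7922 - 18935)/43614 = (3421/10)*(1/48615) - 26857*1/43614 = 3421/486150 - 26857/43614 = -1075610588/1766912175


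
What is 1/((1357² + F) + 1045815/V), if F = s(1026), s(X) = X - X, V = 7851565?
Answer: 1570313/2891651512700 ≈ 5.4305e-7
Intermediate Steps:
s(X) = 0
F = 0
1/((1357² + F) + 1045815/V) = 1/((1357² + 0) + 1045815/7851565) = 1/((1841449 + 0) + 1045815*(1/7851565)) = 1/(1841449 + 209163/1570313) = 1/(2891651512700/1570313) = 1570313/2891651512700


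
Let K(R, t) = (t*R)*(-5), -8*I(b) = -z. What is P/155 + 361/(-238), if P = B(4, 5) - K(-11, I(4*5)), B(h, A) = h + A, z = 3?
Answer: -7577/4760 ≈ -1.5918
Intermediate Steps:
B(h, A) = A + h
I(b) = 3/8 (I(b) = -(-1)*3/8 = -⅛*(-3) = 3/8)
K(R, t) = -5*R*t (K(R, t) = (R*t)*(-5) = -5*R*t)
P = -93/8 (P = (5 + 4) - (-5)*(-11)*3/8 = 9 - 1*165/8 = 9 - 165/8 = -93/8 ≈ -11.625)
P/155 + 361/(-238) = -93/8/155 + 361/(-238) = -93/8*1/155 + 361*(-1/238) = -3/40 - 361/238 = -7577/4760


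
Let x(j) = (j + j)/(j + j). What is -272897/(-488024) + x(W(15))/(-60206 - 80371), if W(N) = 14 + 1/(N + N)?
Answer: 723821765/1294433016 ≈ 0.55918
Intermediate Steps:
W(N) = 14 + 1/(2*N)
x(j) = 1 (x(j) = (2*j)/((2*j)) = (2*j)*(1/(2*j)) = 1)
-272897/(-488024) + x(W(15))/(-60206 - 80371) = -272897/(-488024) + 1/(-60206 - 80371) = -272897*(-1/488024) + 1/(-140577) = 5149/9208 + 1*(-1/140577) = 5149/9208 - 1/140577 = 723821765/1294433016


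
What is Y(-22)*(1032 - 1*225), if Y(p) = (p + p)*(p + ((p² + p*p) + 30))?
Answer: -34655808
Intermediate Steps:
Y(p) = 2*p*(30 + p + 2*p²) (Y(p) = (2*p)*(p + ((p² + p²) + 30)) = (2*p)*(p + (2*p² + 30)) = (2*p)*(p + (30 + 2*p²)) = (2*p)*(30 + p + 2*p²) = 2*p*(30 + p + 2*p²))
Y(-22)*(1032 - 1*225) = (2*(-22)*(30 - 22 + 2*(-22)²))*(1032 - 1*225) = (2*(-22)*(30 - 22 + 2*484))*(1032 - 225) = (2*(-22)*(30 - 22 + 968))*807 = (2*(-22)*976)*807 = -42944*807 = -34655808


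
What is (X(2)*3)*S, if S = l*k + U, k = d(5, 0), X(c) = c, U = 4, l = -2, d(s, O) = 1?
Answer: 12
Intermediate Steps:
k = 1
S = 2 (S = -2*1 + 4 = -2 + 4 = 2)
(X(2)*3)*S = (2*3)*2 = 6*2 = 12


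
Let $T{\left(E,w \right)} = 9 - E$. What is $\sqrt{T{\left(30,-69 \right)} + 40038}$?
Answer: $\sqrt{40017} \approx 200.04$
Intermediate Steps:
$\sqrt{T{\left(30,-69 \right)} + 40038} = \sqrt{\left(9 - 30\right) + 40038} = \sqrt{-21 + 40038} = \sqrt{40017}$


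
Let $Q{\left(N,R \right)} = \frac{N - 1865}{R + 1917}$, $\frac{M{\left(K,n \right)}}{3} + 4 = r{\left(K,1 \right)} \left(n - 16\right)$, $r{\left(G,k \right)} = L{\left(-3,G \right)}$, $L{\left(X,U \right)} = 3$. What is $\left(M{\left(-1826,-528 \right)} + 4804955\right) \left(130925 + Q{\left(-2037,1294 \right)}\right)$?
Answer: $\frac{2017921869024831}{3211} \approx 6.2844 \cdot 10^{11}$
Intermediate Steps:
$r{\left(G,k \right)} = 3$
$M{\left(K,n \right)} = -156 + 9 n$ ($M{\left(K,n \right)} = -12 + 3 \cdot 3 \left(n - 16\right) = -12 + 3 \cdot 3 \left(-16 + n\right) = -12 + 3 \left(-48 + 3 n\right) = -12 + \left(-144 + 9 n\right) = -156 + 9 n$)
$Q{\left(N,R \right)} = \frac{-1865 + N}{1917 + R}$
$\left(M{\left(-1826,-528 \right)} + 4804955\right) \left(130925 + Q{\left(-2037,1294 \right)}\right) = \left(\left(-156 + 9 \left(-528\right)\right) + 4804955\right) \left(130925 + \frac{-1865 - 2037}{1917 + 1294}\right) = \left(\left(-156 - 4752\right) + 4804955\right) \left(130925 + \frac{1}{3211} \left(-3902\right)\right) = \left(-4908 + 4804955\right) \left(130925 + \frac{1}{3211} \left(-3902\right)\right) = 4800047 \left(130925 - \frac{3902}{3211}\right) = 4800047 \cdot \frac{420396273}{3211} = \frac{2017921869024831}{3211}$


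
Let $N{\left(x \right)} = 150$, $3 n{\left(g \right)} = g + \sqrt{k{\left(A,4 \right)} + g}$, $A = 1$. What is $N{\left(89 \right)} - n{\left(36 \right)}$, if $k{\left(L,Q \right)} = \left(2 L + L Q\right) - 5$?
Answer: $138 - \frac{\sqrt{37}}{3} \approx 135.97$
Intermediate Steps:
$k{\left(L,Q \right)} = -5 + 2 L + L Q$
$n{\left(g \right)} = \frac{g}{3} + \frac{\sqrt{1 + g}}{3}$ ($n{\left(g \right)} = \frac{g + \sqrt{\left(-5 + 2 \cdot 1 + 1 \cdot 4\right) + g}}{3} = \frac{g + \sqrt{\left(-5 + 2 + 4\right) + g}}{3} = \frac{g + \sqrt{1 + g}}{3} = \frac{g}{3} + \frac{\sqrt{1 + g}}{3}$)
$N{\left(89 \right)} - n{\left(36 \right)} = 150 - \left(\frac{1}{3} \cdot 36 + \frac{\sqrt{1 + 36}}{3}\right) = 150 - \left(12 + \frac{\sqrt{37}}{3}\right) = 138 - \frac{\sqrt{37}}{3}$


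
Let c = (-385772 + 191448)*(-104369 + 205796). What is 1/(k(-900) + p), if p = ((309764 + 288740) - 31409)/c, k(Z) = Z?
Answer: -19709700348/17738730880295 ≈ -0.0011111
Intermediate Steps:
c = -19709700348 (c = -194324*101427 = -19709700348)
p = -567095/19709700348 (p = ((309764 + 288740) - 31409)/(-19709700348) = (598504 - 31409)*(-1/19709700348) = 567095*(-1/19709700348) = -567095/19709700348 ≈ -2.8772e-5)
1/(k(-900) + p) = 1/(-900 - 567095/19709700348) = 1/(-17738730880295/19709700348) = -19709700348/17738730880295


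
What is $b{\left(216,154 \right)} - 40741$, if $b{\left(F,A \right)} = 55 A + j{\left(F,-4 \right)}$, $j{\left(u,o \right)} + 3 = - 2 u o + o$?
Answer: $-30550$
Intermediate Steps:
$j{\left(u,o \right)} = -3 + o - 2 o u$ ($j{\left(u,o \right)} = -3 + \left(- 2 u o + o\right) = -3 - \left(- o + 2 o u\right) = -3 + o - 2 o u$)
$b{\left(F,A \right)} = -7 + 8 F + 55 A$ ($b{\left(F,A \right)} = 55 A - \left(7 - 8 F\right) = 55 A + \left(-7 + 8 F\right) = -7 + 8 F + 55 A$)
$b{\left(216,154 \right)} - 40741 = \left(-7 + 8 \cdot 216 + 55 \cdot 154\right) - 40741 = \left(-7 + 1728 + 8470\right) - 40741 = 10191 - 40741 = -30550$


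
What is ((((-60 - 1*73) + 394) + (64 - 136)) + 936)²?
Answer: 1265625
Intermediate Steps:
((((-60 - 1*73) + 394) + (64 - 136)) + 936)² = ((((-60 - 73) + 394) - 72) + 936)² = (((-133 + 394) - 72) + 936)² = ((261 - 72) + 936)² = (189 + 936)² = 1125² = 1265625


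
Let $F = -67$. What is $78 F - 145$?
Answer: $-5371$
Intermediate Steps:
$78 F - 145 = 78 \left(-67\right) - 145 = -5226 - 145 = -5371$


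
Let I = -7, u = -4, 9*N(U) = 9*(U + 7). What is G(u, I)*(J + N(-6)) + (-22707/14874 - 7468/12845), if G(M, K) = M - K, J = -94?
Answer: -17902507439/63685510 ≈ -281.11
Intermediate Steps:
N(U) = 7 + U (N(U) = (9*(U + 7))/9 = (9*(7 + U))/9 = (63 + 9*U)/9 = 7 + U)
G(u, I)*(J + N(-6)) + (-22707/14874 - 7468/12845) = (-4 - 1*(-7))*(-94 + (7 - 6)) + (-22707/14874 - 7468/12845) = (-4 + 7)*(-94 + 1) + (-22707*1/14874 - 7468*1/12845) = 3*(-93) + (-7569/4958 - 7468/12845) = -279 - 134250149/63685510 = -17902507439/63685510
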